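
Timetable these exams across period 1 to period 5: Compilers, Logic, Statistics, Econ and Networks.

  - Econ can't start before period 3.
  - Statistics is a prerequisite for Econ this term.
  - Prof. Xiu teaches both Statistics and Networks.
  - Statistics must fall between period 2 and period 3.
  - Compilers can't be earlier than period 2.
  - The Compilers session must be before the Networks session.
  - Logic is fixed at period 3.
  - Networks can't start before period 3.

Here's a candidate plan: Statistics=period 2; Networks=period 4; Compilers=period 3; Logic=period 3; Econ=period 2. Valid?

No — it violates: Econ can't start before period 3

Statistics must fall between period 2 and period 3 — holds.
Prof. Xiu teaches both Statistics and Networks — holds.
Compilers can't be earlier than period 2 — holds.
Statistics is a prerequisite for Econ this term — violated.
Logic is fixed at period 3 — holds.
Networks can't start before period 3 — holds.
The Compilers session must be before the Networks session — holds.
Econ can't start before period 3 — violated.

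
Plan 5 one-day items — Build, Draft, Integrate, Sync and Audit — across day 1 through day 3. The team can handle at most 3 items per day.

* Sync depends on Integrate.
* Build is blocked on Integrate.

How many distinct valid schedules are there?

Splitting on Build: it can be day 2 (17), day 3 (25). Listing each branch's schedules as (Draft, Integrate, Sync, Audit) by day number:
Build=day 2: (1,1,2,1) (1,1,2,2) (1,1,2,3) (1,1,3,1) (1,1,3,2) (1,1,3,3) (2,1,2,1) (2,1,2,3) (2,1,3,1) (2,1,3,2) (2,1,3,3) (3,1,2,1) (3,1,2,2) (3,1,2,3) (3,1,3,1) (3,1,3,2) (3,1,3,3) — 17.
Build=day 3: (1,1,2,1) (1,1,2,2) (1,1,2,3) (1,1,3,1) (1,1,3,2) (1,1,3,3) (1,2,3,1) (1,2,3,2) (1,2,3,3) (2,1,2,1) (2,1,2,2) (2,1,2,3) (2,1,3,1) (2,1,3,2) (2,1,3,3) (2,2,3,1) (2,2,3,2) (2,2,3,3) (3,1,2,1) (3,1,2,2) (3,1,2,3) (3,1,3,1) (3,1,3,2) (3,2,3,1) (3,2,3,2) — 25.
Summing: 17 + 25 = 42.

42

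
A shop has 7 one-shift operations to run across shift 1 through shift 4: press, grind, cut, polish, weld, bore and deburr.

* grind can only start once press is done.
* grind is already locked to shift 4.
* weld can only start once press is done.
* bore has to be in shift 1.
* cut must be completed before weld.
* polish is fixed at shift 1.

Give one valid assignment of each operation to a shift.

polish -> shift 1; deburr -> shift 1; cut -> shift 1; press -> shift 1; bore -> shift 1; grind -> shift 4; weld -> shift 2

Checking: press(shift 1) before weld(shift 2); press(shift 1) before grind(shift 4); cut(shift 1) before weld(shift 2); grind=shift 4 in [shift 4,shift 4]; bore=shift 1 in [shift 1,shift 1]; polish=shift 1 in [shift 1,shift 1].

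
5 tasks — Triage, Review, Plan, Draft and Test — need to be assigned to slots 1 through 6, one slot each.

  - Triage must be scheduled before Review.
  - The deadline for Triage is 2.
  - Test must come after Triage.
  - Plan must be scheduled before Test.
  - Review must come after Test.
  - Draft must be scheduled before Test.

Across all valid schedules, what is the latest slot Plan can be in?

Downstream work caps Plan at 4.
Plan at 4 is achievable: Plan=4, Test=5, Draft=1, Triage=1, Review=6.

4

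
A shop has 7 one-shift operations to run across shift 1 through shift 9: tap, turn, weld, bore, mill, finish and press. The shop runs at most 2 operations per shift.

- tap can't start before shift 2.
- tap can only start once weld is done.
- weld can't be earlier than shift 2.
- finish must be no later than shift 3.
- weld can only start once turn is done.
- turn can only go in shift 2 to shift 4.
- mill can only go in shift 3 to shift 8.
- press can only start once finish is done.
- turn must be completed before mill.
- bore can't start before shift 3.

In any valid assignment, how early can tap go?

shift 4

Tap is available from shift 2; precedence pushes tap to at least shift 4.
tap at shift 4 is achievable: mill -> shift 3; press -> shift 2; bore -> shift 4; finish -> shift 1; tap -> shift 4; weld -> shift 3; turn -> shift 2.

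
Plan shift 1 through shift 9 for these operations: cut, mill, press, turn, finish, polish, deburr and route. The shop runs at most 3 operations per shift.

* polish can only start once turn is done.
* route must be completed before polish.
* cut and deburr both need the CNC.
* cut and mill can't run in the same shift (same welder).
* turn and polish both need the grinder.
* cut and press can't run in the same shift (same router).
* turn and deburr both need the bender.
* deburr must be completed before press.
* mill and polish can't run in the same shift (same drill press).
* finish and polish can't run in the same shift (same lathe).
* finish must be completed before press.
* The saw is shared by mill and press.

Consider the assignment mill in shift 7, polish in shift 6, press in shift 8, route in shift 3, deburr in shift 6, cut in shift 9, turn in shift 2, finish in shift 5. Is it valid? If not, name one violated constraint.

polish can only start once turn is done — holds.
The shop runs at most 3 operations per shift — holds.
finish must be completed before press — holds.
The saw is shared by mill and press — holds.
deburr must be completed before press — holds.
finish and polish can't run in the same shift (same lathe) — holds.
cut and deburr both need the CNC — holds.
mill and polish can't run in the same shift (same drill press) — holds.
turn and polish both need the grinder — holds.
cut and mill can't run in the same shift (same welder) — holds.
route must be completed before polish — holds.
cut and press can't run in the same shift (same router) — holds.
turn and deburr both need the bender — holds.

Valid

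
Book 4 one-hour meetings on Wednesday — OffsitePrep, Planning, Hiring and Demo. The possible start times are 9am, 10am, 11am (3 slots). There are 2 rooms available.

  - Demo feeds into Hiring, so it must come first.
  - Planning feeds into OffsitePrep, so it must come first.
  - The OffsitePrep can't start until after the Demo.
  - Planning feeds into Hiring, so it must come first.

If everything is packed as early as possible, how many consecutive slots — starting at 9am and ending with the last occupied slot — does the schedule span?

The precedence chain requires at least 2 distinct slots.
With at most 2 per slot and 4 meetings, at least 2 slots are needed.
2 works (last occupied slot: 10am): for example OffsitePrep in 10am, Planning in 9am, Demo in 9am, Hiring in 10am.

2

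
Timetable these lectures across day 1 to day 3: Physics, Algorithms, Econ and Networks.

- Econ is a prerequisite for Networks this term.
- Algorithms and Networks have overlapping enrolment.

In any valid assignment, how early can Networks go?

day 2

Precedence pushes Networks to at least day 2.
Networks at day 2 is achievable: Physics in day 1, Econ in day 1, Algorithms in day 1, Networks in day 2.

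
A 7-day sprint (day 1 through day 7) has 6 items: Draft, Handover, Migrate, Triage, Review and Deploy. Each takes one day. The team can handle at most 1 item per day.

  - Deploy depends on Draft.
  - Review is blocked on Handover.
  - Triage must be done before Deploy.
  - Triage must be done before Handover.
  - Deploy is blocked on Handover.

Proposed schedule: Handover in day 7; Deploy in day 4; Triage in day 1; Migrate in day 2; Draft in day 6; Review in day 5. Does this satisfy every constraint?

Deploy depends on Draft — violated.
Triage must be done before Handover — holds.
Review is blocked on Handover — violated.
The team can handle at most 1 item per day — holds.
Deploy is blocked on Handover — violated.
Triage must be done before Deploy — holds.

Invalid. Deploy is blocked on Handover.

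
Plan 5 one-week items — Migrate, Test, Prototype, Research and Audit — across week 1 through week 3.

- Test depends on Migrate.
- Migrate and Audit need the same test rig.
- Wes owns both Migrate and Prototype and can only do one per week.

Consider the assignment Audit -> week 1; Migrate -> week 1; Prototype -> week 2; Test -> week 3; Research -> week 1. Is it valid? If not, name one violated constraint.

Test depends on Migrate — holds.
Wes owns both Migrate and Prototype and can only do one per week — holds.
Migrate and Audit need the same test rig — violated.

Invalid. Migrate and Audit need the same test rig.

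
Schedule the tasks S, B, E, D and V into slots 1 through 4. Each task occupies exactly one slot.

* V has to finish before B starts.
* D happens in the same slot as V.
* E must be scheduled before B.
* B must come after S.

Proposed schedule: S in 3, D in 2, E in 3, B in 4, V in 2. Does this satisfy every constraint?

V has to finish before B starts — holds.
E must be scheduled before B — holds.
B must come after S — holds.
D happens in the same slot as V — holds.

Valid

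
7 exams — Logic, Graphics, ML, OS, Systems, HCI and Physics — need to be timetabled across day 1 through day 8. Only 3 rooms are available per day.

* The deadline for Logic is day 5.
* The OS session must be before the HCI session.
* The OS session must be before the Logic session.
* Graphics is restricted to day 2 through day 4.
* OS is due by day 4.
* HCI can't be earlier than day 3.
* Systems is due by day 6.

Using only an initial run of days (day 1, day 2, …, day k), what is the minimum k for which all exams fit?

3

The precedence chain requires at least 2 distinct days.
With at most 3 per day and 7 exams, at least 3 days are needed.
HCI can't be placed before day 3, so the schedule must run through at least day 3.
3 works (last occupied day: day 3): for example Logic=day 2, HCI=day 3, Systems=day 1, Graphics=day 2, ML=day 1, OS=day 1, Physics=day 2.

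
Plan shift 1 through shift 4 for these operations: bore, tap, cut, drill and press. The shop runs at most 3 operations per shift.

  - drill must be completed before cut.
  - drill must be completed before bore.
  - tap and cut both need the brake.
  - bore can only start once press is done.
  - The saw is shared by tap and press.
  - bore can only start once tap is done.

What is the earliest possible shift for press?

shift 1

Downstream work caps press at shift 3.
press at shift 1 is achievable: drill -> shift 1; tap -> shift 2; cut -> shift 3; bore -> shift 3; press -> shift 1.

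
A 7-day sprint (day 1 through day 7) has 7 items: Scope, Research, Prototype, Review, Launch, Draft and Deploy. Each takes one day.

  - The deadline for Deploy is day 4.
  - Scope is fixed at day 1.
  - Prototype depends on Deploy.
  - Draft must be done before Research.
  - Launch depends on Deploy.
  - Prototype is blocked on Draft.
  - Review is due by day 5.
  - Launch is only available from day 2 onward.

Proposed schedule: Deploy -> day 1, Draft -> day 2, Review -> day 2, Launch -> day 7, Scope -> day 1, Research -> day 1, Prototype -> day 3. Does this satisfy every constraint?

Invalid. Draft must be done before Research.

Launch is only available from day 2 onward — holds.
Prototype is blocked on Draft — holds.
Review is due by day 5 — holds.
Draft must be done before Research — violated.
The deadline for Deploy is day 4 — holds.
Scope is fixed at day 1 — holds.
Prototype depends on Deploy — holds.
Launch depends on Deploy — holds.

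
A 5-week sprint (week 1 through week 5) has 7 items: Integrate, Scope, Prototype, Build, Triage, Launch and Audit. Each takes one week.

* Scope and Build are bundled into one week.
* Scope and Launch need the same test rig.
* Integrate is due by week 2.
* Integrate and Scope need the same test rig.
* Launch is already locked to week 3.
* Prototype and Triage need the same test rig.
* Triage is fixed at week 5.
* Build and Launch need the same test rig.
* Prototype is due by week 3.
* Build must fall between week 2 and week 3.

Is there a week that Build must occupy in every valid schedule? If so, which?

week 2

Build's window is week 2–week 3.
Launch is fixed at week 3, and Build can't share a week with Launch.
So Build must be week 2.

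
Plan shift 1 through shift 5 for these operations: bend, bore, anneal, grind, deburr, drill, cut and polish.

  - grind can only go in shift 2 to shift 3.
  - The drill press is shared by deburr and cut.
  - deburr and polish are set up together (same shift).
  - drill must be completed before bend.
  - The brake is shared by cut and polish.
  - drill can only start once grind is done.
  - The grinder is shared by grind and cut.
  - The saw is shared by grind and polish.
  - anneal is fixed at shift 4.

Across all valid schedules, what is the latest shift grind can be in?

shift 3

Grind is available from shift 2; grind's own window allows nothing later than shift 3.
grind at shift 3 is achievable: polish=shift 1; cut=shift 2; drill=shift 4; bore=shift 1; anneal=shift 4; bend=shift 5; grind=shift 3; deburr=shift 1.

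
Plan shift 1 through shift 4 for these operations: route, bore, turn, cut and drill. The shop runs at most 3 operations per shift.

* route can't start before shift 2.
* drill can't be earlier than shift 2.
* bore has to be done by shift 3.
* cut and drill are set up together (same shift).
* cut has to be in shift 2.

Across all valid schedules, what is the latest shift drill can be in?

Drill is available from shift 2; drill must be in the same shift as cut, which can't be after shift 2, so drill is at most shift 2.
drill at shift 2 is achievable: cut -> shift 2; bore -> shift 1; turn -> shift 1; route -> shift 2; drill -> shift 2.

shift 2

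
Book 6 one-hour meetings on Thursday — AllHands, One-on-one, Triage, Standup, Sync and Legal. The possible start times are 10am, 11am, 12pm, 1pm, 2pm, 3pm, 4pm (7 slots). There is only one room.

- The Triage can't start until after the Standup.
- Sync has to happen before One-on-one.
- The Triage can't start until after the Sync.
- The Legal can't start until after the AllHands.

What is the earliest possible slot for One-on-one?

11am

Precedence pushes One-on-one to at least 11am.
One-on-one at 11am is achievable: One-on-one=11am, Legal=3pm, Standup=12pm, AllHands=2pm, Sync=10am, Triage=1pm.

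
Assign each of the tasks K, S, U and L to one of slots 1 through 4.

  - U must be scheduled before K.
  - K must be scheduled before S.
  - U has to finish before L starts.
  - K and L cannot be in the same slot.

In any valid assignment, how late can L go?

Precedence pushes L to at least 2.
L at 4 is achievable: U in 1, S in 3, L in 4, K in 2.

4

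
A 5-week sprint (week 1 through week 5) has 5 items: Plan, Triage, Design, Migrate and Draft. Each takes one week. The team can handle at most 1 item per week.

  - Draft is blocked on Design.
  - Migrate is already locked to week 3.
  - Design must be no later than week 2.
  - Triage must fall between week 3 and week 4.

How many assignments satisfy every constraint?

3

Enumerating: Draft=week 2, Plan=week 5, Migrate=week 3, Design=week 1, Triage=week 4 | Design -> week 1; Triage -> week 4; Draft -> week 5; Plan -> week 2; Migrate -> week 3 | Migrate=week 3; Triage=week 4; Design=week 2; Plan=week 1; Draft=week 5.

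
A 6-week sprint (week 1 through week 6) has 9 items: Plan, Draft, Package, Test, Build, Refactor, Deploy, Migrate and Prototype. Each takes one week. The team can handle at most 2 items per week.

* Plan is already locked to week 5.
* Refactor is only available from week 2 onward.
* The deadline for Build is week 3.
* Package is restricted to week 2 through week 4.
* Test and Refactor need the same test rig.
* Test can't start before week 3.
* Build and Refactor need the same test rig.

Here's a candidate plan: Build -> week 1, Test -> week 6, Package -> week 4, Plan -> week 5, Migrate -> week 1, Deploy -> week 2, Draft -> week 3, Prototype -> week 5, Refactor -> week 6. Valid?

Invalid. Test and Refactor need the same test rig.

Plan is already locked to week 5 — holds.
Refactor is only available from week 2 onward — holds.
Build and Refactor need the same test rig — holds.
The team can handle at most 2 items per week — holds.
The deadline for Build is week 3 — holds.
Test and Refactor need the same test rig — violated.
Test can't start before week 3 — holds.
Package is restricted to week 2 through week 4 — holds.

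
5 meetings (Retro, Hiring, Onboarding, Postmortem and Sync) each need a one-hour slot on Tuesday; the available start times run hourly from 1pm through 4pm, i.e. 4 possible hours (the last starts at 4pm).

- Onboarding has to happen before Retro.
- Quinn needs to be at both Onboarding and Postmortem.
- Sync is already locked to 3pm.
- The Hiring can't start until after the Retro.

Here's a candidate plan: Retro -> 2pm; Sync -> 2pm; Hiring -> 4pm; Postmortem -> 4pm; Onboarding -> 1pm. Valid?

No. Sync is already locked to 3pm is not satisfied.

Onboarding has to happen before Retro — holds.
Sync is already locked to 3pm — violated.
Quinn needs to be at both Onboarding and Postmortem — holds.
The Hiring can't start until after the Retro — holds.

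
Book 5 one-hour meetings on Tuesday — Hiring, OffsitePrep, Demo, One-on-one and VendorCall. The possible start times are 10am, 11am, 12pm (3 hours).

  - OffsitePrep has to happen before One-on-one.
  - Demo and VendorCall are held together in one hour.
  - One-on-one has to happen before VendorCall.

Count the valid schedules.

Enumerating: One-on-one in 11am; VendorCall in 12pm; Hiring in 10am; OffsitePrep in 10am; Demo in 12pm | OffsitePrep -> 10am, Hiring -> 11am, One-on-one -> 11am, Demo -> 12pm, VendorCall -> 12pm | Hiring=12pm, One-on-one=11am, VendorCall=12pm, Demo=12pm, OffsitePrep=10am.

3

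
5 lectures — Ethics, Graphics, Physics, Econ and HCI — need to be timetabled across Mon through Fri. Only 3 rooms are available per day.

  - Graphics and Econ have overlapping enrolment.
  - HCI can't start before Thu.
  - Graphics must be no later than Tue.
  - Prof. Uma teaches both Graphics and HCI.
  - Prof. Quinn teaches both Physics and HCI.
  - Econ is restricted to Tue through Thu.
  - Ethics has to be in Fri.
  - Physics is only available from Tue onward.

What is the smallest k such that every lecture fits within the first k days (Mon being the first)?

With at most 3 per day and 5 lectures, at least 2 days are needed.
Ethics can't be placed before Fri — that is day 5 counting from Mon — so the schedule must run through at least 5 days.
5 works (last occupied day: Fri): for example HCI in Thu, Graphics in Mon, Physics in Tue, Ethics in Fri, Econ in Tue.

5 days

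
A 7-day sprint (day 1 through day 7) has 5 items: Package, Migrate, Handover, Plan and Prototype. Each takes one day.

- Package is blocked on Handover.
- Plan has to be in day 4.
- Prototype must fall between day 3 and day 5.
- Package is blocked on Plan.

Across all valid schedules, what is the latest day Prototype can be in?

day 5

Prototype is available from day 3; Prototype's own window allows nothing later than day 5.
Prototype at day 5 is achievable: Migrate=day 1, Package=day 5, Plan=day 4, Prototype=day 5, Handover=day 1.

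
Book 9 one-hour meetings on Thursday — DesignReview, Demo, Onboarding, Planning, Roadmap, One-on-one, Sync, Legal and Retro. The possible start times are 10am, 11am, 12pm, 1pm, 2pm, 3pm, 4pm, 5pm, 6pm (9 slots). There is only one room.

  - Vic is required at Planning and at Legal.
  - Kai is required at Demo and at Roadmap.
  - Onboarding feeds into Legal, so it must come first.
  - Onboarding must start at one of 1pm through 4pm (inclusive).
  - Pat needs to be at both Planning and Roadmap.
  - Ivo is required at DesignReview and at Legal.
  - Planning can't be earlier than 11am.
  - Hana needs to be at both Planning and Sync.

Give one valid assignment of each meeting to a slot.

Sync=5pm; Retro=6pm; Demo=12pm; Roadmap=3pm; One-on-one=4pm; Legal=2pm; DesignReview=10am; Planning=11am; Onboarding=1pm

Checking: Onboarding(1pm) before Legal(2pm); Demo(12pm) != Roadmap(3pm); Planning(11am) != Legal(2pm); Planning(11am) != Roadmap(3pm); DesignReview(10am) != Legal(2pm); Planning(11am) != Sync(5pm); Onboarding=1pm in [1pm,4pm]; Planning=11am in [11am,6pm]; max 1 per slot (cap 1).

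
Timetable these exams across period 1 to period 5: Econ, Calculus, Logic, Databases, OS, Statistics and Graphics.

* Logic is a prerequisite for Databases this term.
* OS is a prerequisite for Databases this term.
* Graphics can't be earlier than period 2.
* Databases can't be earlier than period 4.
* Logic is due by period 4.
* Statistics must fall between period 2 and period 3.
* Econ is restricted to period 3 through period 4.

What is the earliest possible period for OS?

Downstream work caps OS at period 4.
OS at period 1 is achievable: Graphics -> period 2; OS -> period 1; Calculus -> period 1; Databases -> period 4; Logic -> period 1; Econ -> period 3; Statistics -> period 2.

period 1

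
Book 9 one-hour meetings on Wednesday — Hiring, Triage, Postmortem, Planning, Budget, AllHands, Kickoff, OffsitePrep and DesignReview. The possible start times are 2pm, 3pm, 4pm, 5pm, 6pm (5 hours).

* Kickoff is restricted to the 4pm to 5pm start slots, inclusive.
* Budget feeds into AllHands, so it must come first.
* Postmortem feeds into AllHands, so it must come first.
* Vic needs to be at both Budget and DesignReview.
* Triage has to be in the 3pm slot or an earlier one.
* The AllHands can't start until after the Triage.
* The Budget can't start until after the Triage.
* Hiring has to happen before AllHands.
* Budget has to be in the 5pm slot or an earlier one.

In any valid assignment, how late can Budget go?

Precedence pushes Budget to at least 3pm; Budget's own window allows nothing later than 5pm.
Budget at 5pm is achievable: Kickoff=4pm, DesignReview=2pm, Budget=5pm, Hiring=2pm, Triage=2pm, OffsitePrep=2pm, Planning=2pm, Postmortem=2pm, AllHands=6pm.

5pm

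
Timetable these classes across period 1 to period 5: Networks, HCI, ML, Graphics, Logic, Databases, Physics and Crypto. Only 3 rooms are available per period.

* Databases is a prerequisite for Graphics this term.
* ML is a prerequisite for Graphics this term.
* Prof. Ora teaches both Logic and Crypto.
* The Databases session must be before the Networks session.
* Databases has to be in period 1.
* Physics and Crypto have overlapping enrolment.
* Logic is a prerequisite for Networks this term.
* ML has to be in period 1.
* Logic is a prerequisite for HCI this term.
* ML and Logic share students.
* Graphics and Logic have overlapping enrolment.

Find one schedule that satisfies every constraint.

ML -> period 1; HCI -> period 3; Networks -> period 3; Databases -> period 1; Physics -> period 1; Logic -> period 2; Graphics -> period 3; Crypto -> period 4

Checking: Logic(period 2) before Networks(period 3); ML(period 1) before Graphics(period 3); Databases(period 1) before Graphics(period 3); Logic(period 2) before HCI(period 3); Databases(period 1) before Networks(period 3); Graphics(period 3) != Logic(period 2); Physics(period 1) != Crypto(period 4); Logic(period 2) != Crypto(period 4); ML(period 1) != Logic(period 2); ML=period 1 in [period 1,period 1]; Databases=period 1 in [period 1,period 1]; max 3 per period (cap 3).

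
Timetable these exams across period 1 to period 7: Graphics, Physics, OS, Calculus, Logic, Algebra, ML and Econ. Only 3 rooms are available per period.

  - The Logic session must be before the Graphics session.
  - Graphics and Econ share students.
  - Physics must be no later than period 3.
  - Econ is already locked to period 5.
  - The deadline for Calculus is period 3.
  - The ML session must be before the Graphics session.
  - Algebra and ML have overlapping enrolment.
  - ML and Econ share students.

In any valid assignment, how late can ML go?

period 6

Downstream work caps ML at period 6.
ML at period 6 is achievable: Algebra -> period 2, Graphics -> period 7, Calculus -> period 1, Econ -> period 5, Physics -> period 1, OS -> period 2, Logic -> period 1, ML -> period 6.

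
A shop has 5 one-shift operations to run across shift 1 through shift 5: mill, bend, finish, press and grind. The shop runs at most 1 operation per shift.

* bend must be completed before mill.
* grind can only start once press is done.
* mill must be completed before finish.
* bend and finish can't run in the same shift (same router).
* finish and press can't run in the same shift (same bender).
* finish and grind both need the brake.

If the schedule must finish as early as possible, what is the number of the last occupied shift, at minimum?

The precedence chain requires at least 3 distinct shifts.
With at most 1 per shift and 5 operations, at least 5 shifts are needed.
5 works (last occupied shift: shift 5): for example mill -> shift 2; bend -> shift 1; finish -> shift 3; grind -> shift 5; press -> shift 4.

5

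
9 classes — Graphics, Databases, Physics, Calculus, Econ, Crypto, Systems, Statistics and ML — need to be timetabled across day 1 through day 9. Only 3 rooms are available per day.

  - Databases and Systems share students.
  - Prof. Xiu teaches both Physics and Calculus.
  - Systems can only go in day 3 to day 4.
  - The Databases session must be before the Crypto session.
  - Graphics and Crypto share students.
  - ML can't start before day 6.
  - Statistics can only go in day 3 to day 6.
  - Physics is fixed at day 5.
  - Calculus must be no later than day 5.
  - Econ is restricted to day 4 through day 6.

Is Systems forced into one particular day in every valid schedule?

No

Systems can be day 3 (e.g. Econ -> day 4, Crypto -> day 2, Calculus -> day 1, Graphics -> day 1, Databases -> day 1, Systems -> day 3, ML -> day 6, Physics -> day 5, Statistics -> day 3) or day 4 (e.g. Databases in day 1, Systems in day 4, Econ in day 4, Crypto in day 2, ML in day 6, Physics in day 5, Graphics in day 1, Calculus in day 1, Statistics in day 3).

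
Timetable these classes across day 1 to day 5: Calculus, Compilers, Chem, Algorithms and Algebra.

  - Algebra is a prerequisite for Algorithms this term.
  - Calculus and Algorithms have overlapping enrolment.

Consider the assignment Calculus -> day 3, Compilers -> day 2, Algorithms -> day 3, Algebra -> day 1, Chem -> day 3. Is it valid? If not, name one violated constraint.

No. Calculus and Algorithms have overlapping enrolment is not satisfied.

Algebra is a prerequisite for Algorithms this term — holds.
Calculus and Algorithms have overlapping enrolment — violated.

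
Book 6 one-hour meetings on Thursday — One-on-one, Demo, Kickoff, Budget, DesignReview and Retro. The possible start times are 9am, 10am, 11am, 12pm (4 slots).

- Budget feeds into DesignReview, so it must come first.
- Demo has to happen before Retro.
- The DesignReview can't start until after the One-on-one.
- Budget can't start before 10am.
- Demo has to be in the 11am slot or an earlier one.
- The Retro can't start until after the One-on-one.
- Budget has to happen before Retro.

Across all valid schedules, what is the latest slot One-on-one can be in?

Downstream work caps One-on-one at 11am.
One-on-one at 11am is achievable: Demo in 9am, Retro in 12pm, Budget in 10am, Kickoff in 9am, DesignReview in 12pm, One-on-one in 11am.

11am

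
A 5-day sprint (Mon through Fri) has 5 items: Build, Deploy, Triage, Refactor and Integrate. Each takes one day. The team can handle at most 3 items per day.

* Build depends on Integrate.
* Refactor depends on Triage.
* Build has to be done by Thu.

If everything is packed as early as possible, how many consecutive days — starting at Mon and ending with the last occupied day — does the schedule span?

2

The precedence chain requires at least 2 distinct days.
With at most 3 per day and 5 work items, at least 2 days are needed.
2 works (last occupied day: Tue): for example Refactor=Tue; Integrate=Mon; Build=Tue; Deploy=Mon; Triage=Mon.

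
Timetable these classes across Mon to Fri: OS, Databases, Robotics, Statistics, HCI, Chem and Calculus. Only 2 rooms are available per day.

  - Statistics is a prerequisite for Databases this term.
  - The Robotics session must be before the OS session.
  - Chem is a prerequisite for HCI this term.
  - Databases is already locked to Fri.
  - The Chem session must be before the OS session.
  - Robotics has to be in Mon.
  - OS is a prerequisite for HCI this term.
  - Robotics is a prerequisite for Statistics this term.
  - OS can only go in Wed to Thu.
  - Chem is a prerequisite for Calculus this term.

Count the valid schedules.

45

Splitting on OS: it can be Wed (30), Thu (15). Listing each branch's schedules as (Databases, Robotics, Statistics, HCI, Chem, Calculus):
OS=Wed: (Fri,Mon,Tue,Thu,Mon,Tue) (Fri,Mon,Tue,Thu,Mon,Wed) (Fri,Mon,Tue,Thu,Mon,Thu) (Fri,Mon,Tue,Thu,Mon,Fri) (Fri,Mon,Tue,Thu,Tue,Wed) (Fri,Mon,Tue,Thu,Tue,Thu) (Fri,Mon,Tue,Thu,Tue,Fri) (Fri,Mon,Tue,Fri,Mon,Tue) (Fri,Mon,Tue,Fri,Mon,Wed) (Fri,Mon,Tue,Fri,Mon,Thu) (Fri,Mon,Tue,Fri,Tue,Wed) (Fri,Mon,Tue,Fri,Tue,Thu) (Fri,Mon,Wed,Thu,Mon,Tue) (Fri,Mon,Wed,Thu,Mon,Thu) (Fri,Mon,Wed,Thu,Mon,Fri) (Fri,Mon,Wed,Thu,Tue,Thu) (Fri,Mon,Wed,Thu,Tue,Fri) (Fri,Mon,Wed,Fri,Mon,Tue) (Fri,Mon,Wed,Fri,Mon,Thu) (Fri,Mon,Wed,Fri,Tue,Thu) (Fri,Mon,Thu,Thu,Mon,Tue) (Fri,Mon,Thu,Thu,Mon,Wed) (Fri,Mon,Thu,Thu,Mon,Fri) (Fri,Mon,Thu,Thu,Tue,Wed) (Fri,Mon,Thu,Thu,Tue,Fri) (Fri,Mon,Thu,Fri,Mon,Tue) (Fri,Mon,Thu,Fri,Mon,Wed) (Fri,Mon,Thu,Fri,Mon,Thu) (Fri,Mon,Thu,Fri,Tue,Wed) (Fri,Mon,Thu,Fri,Tue,Thu) — 30.
OS=Thu: (Fri,Mon,Tue,Fri,Mon,Tue) (Fri,Mon,Tue,Fri,Mon,Wed) (Fri,Mon,Tue,Fri,Mon,Thu) (Fri,Mon,Tue,Fri,Tue,Wed) (Fri,Mon,Tue,Fri,Tue,Thu) (Fri,Mon,Tue,Fri,Wed,Thu) (Fri,Mon,Wed,Fri,Mon,Tue) (Fri,Mon,Wed,Fri,Mon,Wed) (Fri,Mon,Wed,Fri,Mon,Thu) (Fri,Mon,Wed,Fri,Tue,Wed) (Fri,Mon,Wed,Fri,Tue,Thu) (Fri,Mon,Wed,Fri,Wed,Thu) (Fri,Mon,Thu,Fri,Mon,Tue) (Fri,Mon,Thu,Fri,Mon,Wed) (Fri,Mon,Thu,Fri,Tue,Wed) — 15.
Summing: 30 + 15 = 45.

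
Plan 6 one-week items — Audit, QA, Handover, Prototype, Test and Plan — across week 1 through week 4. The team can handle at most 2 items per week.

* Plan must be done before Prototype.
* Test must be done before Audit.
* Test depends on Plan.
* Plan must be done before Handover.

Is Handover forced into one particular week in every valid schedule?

Handover can be week 2 (e.g. QA=week 1, Audit=week 3, Test=week 2, Plan=week 1, Handover=week 2, Prototype=week 3) or week 3 (e.g. QA=week 1; Prototype=week 2; Handover=week 3; Test=week 2; Plan=week 1; Audit=week 3).

No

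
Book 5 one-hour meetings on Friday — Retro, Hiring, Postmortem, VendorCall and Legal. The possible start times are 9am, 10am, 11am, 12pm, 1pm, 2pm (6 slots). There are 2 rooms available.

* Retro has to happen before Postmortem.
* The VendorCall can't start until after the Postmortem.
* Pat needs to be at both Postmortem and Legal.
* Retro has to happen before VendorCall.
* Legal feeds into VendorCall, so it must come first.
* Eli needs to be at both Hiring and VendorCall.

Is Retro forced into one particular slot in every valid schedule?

No

Retro can be 9am (e.g. Hiring -> 10am; Retro -> 9am; Legal -> 9am; VendorCall -> 11am; Postmortem -> 10am) or 10am (e.g. Hiring=9am, Postmortem=11am, Legal=9am, Retro=10am, VendorCall=12pm).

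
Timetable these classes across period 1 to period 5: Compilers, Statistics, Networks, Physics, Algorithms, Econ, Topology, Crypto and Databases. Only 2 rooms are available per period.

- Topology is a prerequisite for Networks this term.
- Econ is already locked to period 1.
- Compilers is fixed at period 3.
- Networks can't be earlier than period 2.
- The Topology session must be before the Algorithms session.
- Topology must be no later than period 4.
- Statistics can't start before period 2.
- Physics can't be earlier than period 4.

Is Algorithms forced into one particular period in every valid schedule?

No

Algorithms can be period 2 (e.g. Databases -> period 5, Topology -> period 1, Algorithms -> period 2, Compilers -> period 3, Econ -> period 1, Statistics -> period 3, Physics -> period 4, Networks -> period 2, Crypto -> period 4) or period 3 (e.g. Compilers in period 3, Topology in period 1, Econ in period 1, Databases in period 5, Statistics in period 2, Algorithms in period 3, Networks in period 2, Crypto in period 4, Physics in period 4).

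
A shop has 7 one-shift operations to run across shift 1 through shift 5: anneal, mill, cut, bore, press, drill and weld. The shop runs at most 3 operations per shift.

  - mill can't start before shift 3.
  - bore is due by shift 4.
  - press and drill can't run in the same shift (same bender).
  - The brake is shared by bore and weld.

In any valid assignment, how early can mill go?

Mill is available from shift 3.
mill at shift 3 is achievable: bore=shift 1, press=shift 2, drill=shift 3, anneal=shift 1, cut=shift 1, weld=shift 2, mill=shift 3.

shift 3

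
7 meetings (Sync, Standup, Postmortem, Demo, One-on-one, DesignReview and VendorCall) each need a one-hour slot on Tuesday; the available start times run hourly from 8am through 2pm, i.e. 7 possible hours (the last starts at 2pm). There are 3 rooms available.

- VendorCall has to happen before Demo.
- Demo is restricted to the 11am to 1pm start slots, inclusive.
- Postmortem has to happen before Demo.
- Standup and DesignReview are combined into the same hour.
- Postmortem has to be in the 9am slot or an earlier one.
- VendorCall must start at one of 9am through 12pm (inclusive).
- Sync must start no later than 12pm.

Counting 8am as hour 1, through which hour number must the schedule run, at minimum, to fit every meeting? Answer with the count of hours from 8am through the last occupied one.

4

The precedence chain requires at least 2 distinct hours.
With at most 3 per hour and 7 meetings, at least 3 hours are needed.
Demo can't be placed before 11am — that is hour 4 counting from 8am — so the schedule must run through at least 4 hours.
4 works (last occupied hour: 11am): for example Postmortem -> 8am, One-on-one -> 8am, Demo -> 11am, Standup -> 9am, VendorCall -> 9am, DesignReview -> 9am, Sync -> 8am.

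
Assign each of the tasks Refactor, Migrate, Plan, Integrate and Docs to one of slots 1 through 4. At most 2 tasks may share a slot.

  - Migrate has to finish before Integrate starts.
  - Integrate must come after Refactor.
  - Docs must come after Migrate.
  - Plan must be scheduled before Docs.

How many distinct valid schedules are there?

Splitting on Refactor: it can be 1 (22), 2 (21), 3 (13). Listing each branch's schedules as (Migrate, Plan, Integrate, Docs):
Refactor=1: (1,2,2,3) (1,2,2,4) (1,2,3,3) (1,2,3,4) (1,2,4,3) (1,2,4,4) (1,3,2,4) (1,3,3,4) (1,3,4,4) (2,1,3,3) (2,1,3,4) (2,1,4,3) (2,1,4,4) (2,2,3,3) (2,2,3,4) (2,2,4,3) (2,2,4,4) (2,3,3,4) (2,3,4,4) (3,1,4,4) (3,2,4,4) (3,3,4,4) — 22.
Refactor=2: (1,1,3,2) (1,1,3,3) (1,1,3,4) (1,1,4,2) (1,1,4,3) (1,1,4,4) (1,2,3,3) (1,2,3,4) (1,2,4,3) (1,2,4,4) (1,3,3,4) (1,3,4,4) (2,1,3,3) (2,1,3,4) (2,1,4,3) (2,1,4,4) (2,3,3,4) (2,3,4,4) (3,1,4,4) (3,2,4,4) (3,3,4,4) — 21.
Refactor=3: (1,1,4,2) (1,1,4,3) (1,1,4,4) (1,2,4,3) (1,2,4,4) (1,3,4,4) (2,1,4,3) (2,1,4,4) (2,2,4,3) (2,2,4,4) (2,3,4,4) (3,1,4,4) (3,2,4,4) — 13.
Summing: 22 + 21 + 13 = 56.

56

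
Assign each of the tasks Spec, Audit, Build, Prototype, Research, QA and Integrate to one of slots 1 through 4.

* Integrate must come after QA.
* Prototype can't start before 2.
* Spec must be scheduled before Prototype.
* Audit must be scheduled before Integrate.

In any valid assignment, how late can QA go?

Downstream work caps QA at 3.
QA at 3 is achievable: Integrate in 4; QA in 3; Prototype in 2; Build in 1; Spec in 1; Research in 1; Audit in 1.

3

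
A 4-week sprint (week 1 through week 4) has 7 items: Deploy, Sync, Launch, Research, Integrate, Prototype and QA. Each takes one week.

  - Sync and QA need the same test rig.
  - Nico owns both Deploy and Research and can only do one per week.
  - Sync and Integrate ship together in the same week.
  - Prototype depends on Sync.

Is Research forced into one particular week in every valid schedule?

Research can be week 1 (e.g. Prototype -> week 2; Integrate -> week 1; Sync -> week 1; QA -> week 2; Research -> week 1; Launch -> week 1; Deploy -> week 2) or week 2 (e.g. Sync=week 1, Prototype=week 2, QA=week 2, Integrate=week 1, Launch=week 1, Research=week 2, Deploy=week 1).

No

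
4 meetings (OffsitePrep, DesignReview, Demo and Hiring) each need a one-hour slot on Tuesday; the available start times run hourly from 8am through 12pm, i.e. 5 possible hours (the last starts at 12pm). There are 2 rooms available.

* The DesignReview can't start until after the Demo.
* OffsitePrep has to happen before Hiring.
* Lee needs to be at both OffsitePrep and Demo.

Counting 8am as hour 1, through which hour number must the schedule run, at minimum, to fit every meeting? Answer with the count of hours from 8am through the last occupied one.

3

The precedence chain requires at least 2 distinct hours.
With at most 2 per hour and 4 meetings, at least 2 hours are needed.
Could 2 hours be enough, i.e. nothing placed later than 9am? No: Hiring must come after OffsitePrep (at 8am or later) → {9am}; OffsitePrep must come before Hiring (at 9am or earlier) → {8am}; DesignReview must come after Demo (at 8am or later) → {9am}; Demo must come before DesignReview (at 9am or earlier) → {8am}; Demo can't share with OffsitePrep (8am) → nothing is left.
So 2 hours is not enough.
3 works (last occupied hour: 10am): for example Demo=9am; Hiring=9am; OffsitePrep=8am; DesignReview=10am.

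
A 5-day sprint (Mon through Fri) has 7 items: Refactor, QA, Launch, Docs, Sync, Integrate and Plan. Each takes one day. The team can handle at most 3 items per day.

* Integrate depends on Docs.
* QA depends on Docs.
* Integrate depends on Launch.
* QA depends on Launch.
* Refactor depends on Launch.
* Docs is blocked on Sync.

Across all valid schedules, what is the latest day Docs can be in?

Precedence pushes Docs to at least Tue; downstream work caps Docs at Thu.
Docs at Thu is achievable: Refactor -> Tue; Docs -> Thu; Integrate -> Fri; QA -> Fri; Plan -> Mon; Launch -> Mon; Sync -> Mon.

Thu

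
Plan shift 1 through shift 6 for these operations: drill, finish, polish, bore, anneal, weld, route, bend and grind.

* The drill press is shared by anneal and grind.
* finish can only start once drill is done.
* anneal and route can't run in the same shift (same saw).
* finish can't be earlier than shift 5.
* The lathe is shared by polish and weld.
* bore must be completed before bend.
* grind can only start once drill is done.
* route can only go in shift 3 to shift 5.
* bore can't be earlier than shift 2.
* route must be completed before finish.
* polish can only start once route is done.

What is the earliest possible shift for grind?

shift 2

Precedence pushes grind to at least shift 2.
grind at shift 2 is achievable: bore in shift 2; weld in shift 1; bend in shift 3; polish in shift 4; anneal in shift 1; route in shift 3; grind in shift 2; finish in shift 5; drill in shift 1.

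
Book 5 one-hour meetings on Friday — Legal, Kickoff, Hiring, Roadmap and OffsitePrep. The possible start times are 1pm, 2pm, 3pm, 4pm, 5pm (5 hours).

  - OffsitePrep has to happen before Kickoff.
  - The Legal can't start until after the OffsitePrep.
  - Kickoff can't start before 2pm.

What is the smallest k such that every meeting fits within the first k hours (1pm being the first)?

2

The precedence chain requires at least 2 distinct hours.
2 works (last occupied hour: 2pm): for example Legal=2pm; Kickoff=2pm; OffsitePrep=1pm; Hiring=1pm; Roadmap=1pm.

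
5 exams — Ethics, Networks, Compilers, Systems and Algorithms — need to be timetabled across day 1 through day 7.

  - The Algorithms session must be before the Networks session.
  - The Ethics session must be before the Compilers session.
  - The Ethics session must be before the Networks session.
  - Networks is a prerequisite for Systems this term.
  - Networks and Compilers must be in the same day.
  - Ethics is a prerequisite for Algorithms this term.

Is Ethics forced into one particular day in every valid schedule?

Ethics can be day 1 (e.g. Compilers -> day 3; Ethics -> day 1; Algorithms -> day 2; Systems -> day 4; Networks -> day 3) or day 2 (e.g. Algorithms in day 3, Networks in day 4, Ethics in day 2, Systems in day 5, Compilers in day 4).

No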